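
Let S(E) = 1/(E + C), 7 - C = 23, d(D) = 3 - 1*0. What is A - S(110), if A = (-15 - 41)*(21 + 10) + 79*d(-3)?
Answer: -140907/94 ≈ -1499.0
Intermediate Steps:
d(D) = 3 (d(D) = 3 + 0 = 3)
C = -16 (C = 7 - 1*23 = 7 - 23 = -16)
S(E) = 1/(-16 + E) (S(E) = 1/(E - 16) = 1/(-16 + E))
A = -1499 (A = (-15 - 41)*(21 + 10) + 79*3 = -56*31 + 237 = -1736 + 237 = -1499)
A - S(110) = -1499 - 1/(-16 + 110) = -1499 - 1/94 = -140907/94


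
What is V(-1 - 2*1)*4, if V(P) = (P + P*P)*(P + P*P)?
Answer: 144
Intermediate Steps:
V(P) = (P + P²)² (V(P) = (P + P²)*(P + P²) = (P + P²)²)
V(-1 - 2*1)*4 = ((-1 - 2*1)²*(1 + (-1 - 2*1))²)*4 = ((-1 - 2)²*(1 + (-1 - 2))²)*4 = ((-3)²*(1 - 3)²)*4 = (9*(-2)²)*4 = (9*4)*4 = 36*4 = 144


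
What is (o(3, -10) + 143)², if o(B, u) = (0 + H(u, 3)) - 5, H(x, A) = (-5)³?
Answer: 169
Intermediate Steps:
H(x, A) = -125
o(B, u) = -130 (o(B, u) = (0 - 125) - 5 = -125 - 5 = -130)
(o(3, -10) + 143)² = (-130 + 143)² = 13² = 169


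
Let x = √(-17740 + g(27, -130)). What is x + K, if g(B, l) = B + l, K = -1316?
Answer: -1316 + I*√17843 ≈ -1316.0 + 133.58*I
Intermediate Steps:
x = I*√17843 (x = √(-17740 + (27 - 130)) = √(-17740 - 103) = √(-17843) = I*√17843 ≈ 133.58*I)
x + K = I*√17843 - 1316 = -1316 + I*√17843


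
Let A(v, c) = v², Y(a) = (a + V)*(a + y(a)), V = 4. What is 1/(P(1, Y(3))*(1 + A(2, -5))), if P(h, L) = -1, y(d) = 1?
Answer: -⅕ ≈ -0.20000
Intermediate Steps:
Y(a) = (1 + a)*(4 + a) (Y(a) = (a + 4)*(a + 1) = (4 + a)*(1 + a) = (1 + a)*(4 + a))
1/(P(1, Y(3))*(1 + A(2, -5))) = 1/(-(1 + 2²)) = 1/(-(1 + 4)) = 1/(-1*5) = 1/(-5) = -⅕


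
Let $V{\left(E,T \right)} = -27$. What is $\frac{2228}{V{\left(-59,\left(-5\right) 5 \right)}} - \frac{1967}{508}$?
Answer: $- \frac{1184933}{13716} \approx -86.391$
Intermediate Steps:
$\frac{2228}{V{\left(-59,\left(-5\right) 5 \right)}} - \frac{1967}{508} = \frac{2228}{-27} - \frac{1967}{508} = 2228 \left(- \frac{1}{27}\right) - \frac{1967}{508} = - \frac{2228}{27} - \frac{1967}{508} = - \frac{1184933}{13716}$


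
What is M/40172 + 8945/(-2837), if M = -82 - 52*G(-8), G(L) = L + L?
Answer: -178605395/56983982 ≈ -3.1343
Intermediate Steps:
G(L) = 2*L
M = 750 (M = -82 - 104*(-8) = -82 - 52*(-16) = -82 + 832 = 750)
M/40172 + 8945/(-2837) = 750/40172 + 8945/(-2837) = 750*(1/40172) + 8945*(-1/2837) = 375/20086 - 8945/2837 = -178605395/56983982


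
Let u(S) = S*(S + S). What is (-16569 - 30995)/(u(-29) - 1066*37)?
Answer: 11891/9440 ≈ 1.2596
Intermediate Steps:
u(S) = 2*S² (u(S) = S*(2*S) = 2*S²)
(-16569 - 30995)/(u(-29) - 1066*37) = (-16569 - 30995)/(2*(-29)² - 1066*37) = -47564/(2*841 - 39442) = -47564/(1682 - 39442) = -47564/(-37760) = -47564*(-1/37760) = 11891/9440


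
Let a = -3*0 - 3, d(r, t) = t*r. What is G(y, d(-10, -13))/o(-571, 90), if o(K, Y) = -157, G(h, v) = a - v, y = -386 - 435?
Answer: 133/157 ≈ 0.84713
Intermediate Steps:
d(r, t) = r*t
a = -3 (a = 0 - 3 = -3)
y = -821
G(h, v) = -3 - v
G(y, d(-10, -13))/o(-571, 90) = (-3 - (-10)*(-13))/(-157) = (-3 - 1*130)*(-1/157) = (-3 - 130)*(-1/157) = -133*(-1/157) = 133/157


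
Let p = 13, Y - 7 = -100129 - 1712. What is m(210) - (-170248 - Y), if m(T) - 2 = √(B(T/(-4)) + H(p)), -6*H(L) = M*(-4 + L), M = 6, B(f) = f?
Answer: 68416 + I*√246/2 ≈ 68416.0 + 7.8422*I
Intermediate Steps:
Y = -101834 (Y = 7 + (-100129 - 1712) = 7 - 101841 = -101834)
H(L) = 4 - L (H(L) = -(-4 + L) = -(-24 + 6*L)/6 = 4 - L)
m(T) = 2 + √(-9 - T/4) (m(T) = 2 + √(T/(-4) + (4 - 1*13)) = 2 + √(T*(-¼) + (4 - 13)) = 2 + √(-T/4 - 9) = 2 + √(-9 - T/4))
m(210) - (-170248 - Y) = (2 + √(-36 - 1*210)/2) - (-170248 - 1*(-101834)) = (2 + √(-36 - 210)/2) - (-170248 + 101834) = (2 + √(-246)/2) - 1*(-68414) = (2 + (I*√246)/2) + 68414 = (2 + I*√246/2) + 68414 = 68416 + I*√246/2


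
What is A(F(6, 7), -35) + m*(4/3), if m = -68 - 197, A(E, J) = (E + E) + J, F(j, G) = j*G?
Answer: -913/3 ≈ -304.33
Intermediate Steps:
F(j, G) = G*j
A(E, J) = J + 2*E (A(E, J) = 2*E + J = J + 2*E)
m = -265
A(F(6, 7), -35) + m*(4/3) = (-35 + 2*(7*6)) - 1060/3 = (-35 + 2*42) - 1060/3 = (-35 + 84) - 265*4/3 = 49 - 1060/3 = -913/3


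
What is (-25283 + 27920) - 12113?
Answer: -9476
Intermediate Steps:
(-25283 + 27920) - 12113 = 2637 - 12113 = -9476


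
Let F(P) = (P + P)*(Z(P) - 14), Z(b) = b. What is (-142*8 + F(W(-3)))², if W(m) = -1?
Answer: 1223236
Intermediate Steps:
F(P) = 2*P*(-14 + P) (F(P) = (P + P)*(P - 14) = (2*P)*(-14 + P) = 2*P*(-14 + P))
(-142*8 + F(W(-3)))² = (-142*8 + 2*(-1)*(-14 - 1))² = (-1136 + 2*(-1)*(-15))² = (-1136 + 30)² = (-1106)² = 1223236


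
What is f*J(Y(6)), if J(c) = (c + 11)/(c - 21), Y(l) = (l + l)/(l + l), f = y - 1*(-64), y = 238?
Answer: -906/5 ≈ -181.20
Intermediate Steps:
f = 302 (f = 238 - 1*(-64) = 238 + 64 = 302)
Y(l) = 1 (Y(l) = (2*l)/((2*l)) = (2*l)*(1/(2*l)) = 1)
J(c) = (11 + c)/(-21 + c)
f*J(Y(6)) = 302*((11 + 1)/(-21 + 1)) = 302*(12/(-20)) = 302*(-1/20*12) = 302*(-3/5) = -906/5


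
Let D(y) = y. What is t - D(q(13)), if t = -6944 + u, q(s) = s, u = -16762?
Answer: -23719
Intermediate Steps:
t = -23706 (t = -6944 - 16762 = -23706)
t - D(q(13)) = -23706 - 1*13 = -23706 - 13 = -23719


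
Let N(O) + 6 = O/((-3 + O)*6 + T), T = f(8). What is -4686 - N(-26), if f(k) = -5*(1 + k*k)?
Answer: -2335346/499 ≈ -4680.1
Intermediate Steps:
f(k) = -5 - 5*k² (f(k) = -5*(1 + k²) = -5 - 5*k²)
T = -325 (T = -5 - 5*8² = -5 - 5*64 = -5 - 320 = -325)
N(O) = -6 + O/(-343 + 6*O) (N(O) = -6 + O/((-3 + O)*6 - 325) = -6 + O/((-18 + 6*O) - 325) = -6 + O/(-343 + 6*O))
-4686 - N(-26) = -4686 - 7*(-294 + 5*(-26))/(343 - 6*(-26)) = -4686 - 7*(-294 - 130)/(343 + 156) = -4686 - 7*(-424)/499 = -4686 - 1*(-2968/499) = -4686 + 2968/499 = -2335346/499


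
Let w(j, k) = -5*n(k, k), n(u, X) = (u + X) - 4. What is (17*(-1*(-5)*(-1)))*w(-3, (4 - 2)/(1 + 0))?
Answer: 0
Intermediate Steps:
n(u, X) = -4 + X + u (n(u, X) = (X + u) - 4 = -4 + X + u)
w(j, k) = 20 - 10*k (w(j, k) = -5*(-4 + k + k) = -5*(-4 + 2*k) = 20 - 10*k)
(17*(-1*(-5)*(-1)))*w(-3, (4 - 2)/(1 + 0)) = (17*(-1*(-5)*(-1)))*(20 - 10*(4 - 2)/(1 + 0)) = (17*(5*(-1)))*(20 - 20/1) = (17*(-5))*(20 - 20) = -85*(20 - 10*2) = -85*(20 - 20) = -85*0 = 0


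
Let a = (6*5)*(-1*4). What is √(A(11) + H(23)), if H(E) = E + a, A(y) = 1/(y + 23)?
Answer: I*√112098/34 ≈ 9.8474*I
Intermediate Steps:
A(y) = 1/(23 + y)
a = -120 (a = 30*(-4) = -120)
H(E) = -120 + E (H(E) = E - 120 = -120 + E)
√(A(11) + H(23)) = √(1/(23 + 11) + (-120 + 23)) = √(1/34 - 97) = √(-3297/34) = I*√112098/34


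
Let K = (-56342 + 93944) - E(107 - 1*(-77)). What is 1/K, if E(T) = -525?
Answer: 1/38127 ≈ 2.6228e-5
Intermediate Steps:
K = 38127 (K = (-56342 + 93944) - 1*(-525) = 37602 + 525 = 38127)
1/K = 1/38127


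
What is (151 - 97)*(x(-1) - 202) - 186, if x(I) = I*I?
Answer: -11040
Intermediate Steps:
x(I) = I²
(151 - 97)*(x(-1) - 202) - 186 = (151 - 97)*((-1)² - 202) - 186 = 54*(1 - 202) - 186 = 54*(-201) - 186 = -10854 - 186 = -11040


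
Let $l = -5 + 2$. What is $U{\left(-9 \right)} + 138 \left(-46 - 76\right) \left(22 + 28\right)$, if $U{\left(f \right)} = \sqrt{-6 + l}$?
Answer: $-841800 + 3 i \approx -8.418 \cdot 10^{5} + 3.0 i$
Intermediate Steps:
$l = -3$
$U{\left(f \right)} = 3 i$ ($U{\left(f \right)} = \sqrt{-6 - 3} = \sqrt{-9} = 3 i$)
$U{\left(-9 \right)} + 138 \left(-46 - 76\right) \left(22 + 28\right) = 3 i + 138 \left(-46 - 76\right) \left(22 + 28\right) = 3 i + 138 \left(\left(-122\right) 50\right) = 3 i + 138 \left(-6100\right) = 3 i - 841800 = -841800 + 3 i$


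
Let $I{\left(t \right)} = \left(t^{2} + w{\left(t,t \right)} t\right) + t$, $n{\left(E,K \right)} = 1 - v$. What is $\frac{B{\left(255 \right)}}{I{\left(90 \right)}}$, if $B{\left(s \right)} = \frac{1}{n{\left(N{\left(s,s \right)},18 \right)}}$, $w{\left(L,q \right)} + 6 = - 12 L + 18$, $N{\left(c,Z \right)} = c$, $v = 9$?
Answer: $\frac{1}{703440} \approx 1.4216 \cdot 10^{-6}$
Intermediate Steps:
$n{\left(E,K \right)} = -8$ ($n{\left(E,K \right)} = 1 - 9 = -8$)
$w{\left(L,q \right)} = 12 - 12 L$ ($w{\left(L,q \right)} = -6 - \left(-18 + 12 L\right) = 12 - 12 L$)
$I{\left(t \right)} = t + t^{2} + t \left(12 - 12 t\right)$ ($I{\left(t \right)} = \left(t^{2} + \left(12 - 12 t\right) t\right) + t = \left(t^{2} + t \left(12 - 12 t\right)\right) + t = t + t^{2} + t \left(12 - 12 t\right)$)
$B{\left(s \right)} = - \frac{1}{8}$ ($B{\left(s \right)} = \frac{1}{-8} = - \frac{1}{8}$)
$\frac{B{\left(255 \right)}}{I{\left(90 \right)}} = - \frac{1}{8 \cdot 90 \left(13 - 990\right)} = - \frac{1}{8 \cdot 90 \left(-977\right)} = - \frac{1}{8 \left(-87930\right)} = \left(- \frac{1}{8}\right) \left(- \frac{1}{87930}\right) = \frac{1}{703440}$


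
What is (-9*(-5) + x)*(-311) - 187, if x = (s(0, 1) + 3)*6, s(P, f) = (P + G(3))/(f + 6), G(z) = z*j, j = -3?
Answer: -121666/7 ≈ -17381.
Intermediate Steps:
G(z) = -3*z (G(z) = z*(-3) = -3*z)
s(P, f) = (-9 + P)/(6 + f) (s(P, f) = (P - 3*3)/(f + 6) = (P - 9)/(6 + f) = (-9 + P)/(6 + f))
x = 72/7 (x = ((-9 + 0)/(6 + 1) + 3)*6 = (-9/7 + 3)*6 = (12/7)*6 = 72/7 ≈ 10.286)
(-9*(-5) + x)*(-311) - 187 = (-9*(-5) + 72/7)*(-311) - 187 = (45 + 72/7)*(-311) - 187 = (387/7)*(-311) - 187 = -120357/7 - 187 = -121666/7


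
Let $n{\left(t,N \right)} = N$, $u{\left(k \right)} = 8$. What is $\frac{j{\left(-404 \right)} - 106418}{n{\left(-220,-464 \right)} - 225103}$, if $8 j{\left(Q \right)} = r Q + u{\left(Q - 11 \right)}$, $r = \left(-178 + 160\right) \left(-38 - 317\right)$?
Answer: $\frac{429112}{225567} \approx 1.9024$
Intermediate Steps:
$r = 6390$ ($r = \left(-18\right) \left(-355\right) = 6390$)
$j{\left(Q \right)} = 1 + \frac{3195 Q}{4}$ ($j{\left(Q \right)} = \frac{6390 Q + 8}{8} = \frac{8 + 6390 Q}{8} = 1 + \frac{3195 Q}{4}$)
$\frac{j{\left(-404 \right)} - 106418}{n{\left(-220,-464 \right)} - 225103} = \frac{\left(1 + \frac{3195}{4} \left(-404\right)\right) - 106418}{-464 - 225103} = \frac{\left(1 - 322695\right) - 106418}{-225567} = \left(-322694 - 106418\right) \left(- \frac{1}{225567}\right) = \left(-429112\right) \left(- \frac{1}{225567}\right) = \frac{429112}{225567}$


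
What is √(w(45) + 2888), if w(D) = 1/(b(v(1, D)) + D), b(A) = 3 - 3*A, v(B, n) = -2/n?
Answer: √4170302/38 ≈ 53.740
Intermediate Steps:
w(D) = 1/(3 + D + 6/D) (w(D) = 1/((3 - (-6)/D) + D) = 1/((3 + 6/D) + D) = 1/(3 + D + 6/D))
√(w(45) + 2888) = √(45/(6 + 45² + 3*45) + 2888) = √(45/(6 + 2025 + 135) + 2888) = √(45/2166 + 2888) = √(45*(1/2166) + 2888) = √(15/722 + 2888) = √(2085151/722) = √4170302/38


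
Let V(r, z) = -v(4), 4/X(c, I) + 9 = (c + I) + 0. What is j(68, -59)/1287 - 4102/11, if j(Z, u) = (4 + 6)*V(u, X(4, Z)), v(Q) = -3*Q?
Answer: -159938/429 ≈ -372.82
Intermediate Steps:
X(c, I) = 4/(-9 + I + c) (X(c, I) = 4/(-9 + ((c + I) + 0)) = 4/(-9 + ((I + c) + 0)) = 4/(-9 + (I + c)) = 4/(-9 + I + c))
V(r, z) = 12 (V(r, z) = -(-3)*4 = -1*(-12) = 12)
j(Z, u) = 120 (j(Z, u) = (4 + 6)*12 = 10*12 = 120)
j(68, -59)/1287 - 4102/11 = 120/1287 - 4102/11 = 120*(1/1287) - 4102*1/11 = 40/429 - 4102/11 = -159938/429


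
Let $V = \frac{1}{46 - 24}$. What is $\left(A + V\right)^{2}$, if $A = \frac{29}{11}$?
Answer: $\frac{3481}{484} \approx 7.1921$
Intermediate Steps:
$A = \frac{29}{11}$ ($A = 29 \cdot \frac{1}{11} = \frac{29}{11} \approx 2.6364$)
$V = \frac{1}{22}$ ($V = \frac{1}{46 - 24} = \frac{1}{22} \approx 0.045455$)
$\left(A + V\right)^{2} = \left(\frac{29}{11} + \frac{1}{22}\right)^{2} = \left(\frac{59}{22}\right)^{2} = \frac{3481}{484}$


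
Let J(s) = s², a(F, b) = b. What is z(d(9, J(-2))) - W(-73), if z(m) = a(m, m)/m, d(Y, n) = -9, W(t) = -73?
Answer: 74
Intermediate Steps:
z(m) = 1 (z(m) = m/m = 1)
z(d(9, J(-2))) - W(-73) = 1 - 1*(-73) = 1 + 73 = 74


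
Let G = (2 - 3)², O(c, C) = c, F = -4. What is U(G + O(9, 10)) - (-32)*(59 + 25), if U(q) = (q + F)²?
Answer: 2724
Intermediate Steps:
G = 1 (G = (-1)² = 1)
U(q) = (-4 + q)² (U(q) = (q - 4)² = (-4 + q)²)
U(G + O(9, 10)) - (-32)*(59 + 25) = (-4 + (1 + 9))² - (-32)*(59 + 25) = (-4 + 10)² - (-32)*84 = 6² - 1*(-2688) = 36 + 2688 = 2724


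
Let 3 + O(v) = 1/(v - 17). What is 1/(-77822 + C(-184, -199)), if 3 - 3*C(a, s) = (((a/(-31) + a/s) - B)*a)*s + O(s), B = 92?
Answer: 20088/19311413503 ≈ 1.0402e-6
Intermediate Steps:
O(v) = -3 + 1/(-17 + v) (O(v) = -3 + 1/(v - 17) = -3 + 1/(-17 + v))
C(a, s) = 1 - (52 - 3*s)/(3*(-17 + s)) - a*s*(-92 - a/31 + a/s)/3 (C(a, s) = 1 - ((((a/(-31) + a/s) - 1*92)*a)*s + (52 - 3*s)/(-17 + s))/3 = 1 - ((((a*(-1/31) + a/s) - 92)*a)*s + (52 - 3*s)/(-17 + s))/3 = 1 - ((((-a/31 + a/s) - 92)*a)*s + (52 - 3*s)/(-17 + s))/3 = 1 - (((-92 - a/31 + a/s)*a)*s + (52 - 3*s)/(-17 + s))/3 = 1 - ((a*(-92 - a/31 + a/s))*s + (52 - 3*s)/(-17 + s))/3 = 1 - (a*s*(-92 - a/31 + a/s) + (52 - 3*s)/(-17 + s))/3 = 1 - ((52 - 3*s)/(-17 + s) + a*s*(-92 - a/31 + a/s))/3 = 1 + (-(52 - 3*s)/(3*(-17 + s)) - a*s*(-92 - a/31 + a/s)/3) = 1 - (52 - 3*s)/(3*(-17 + s)) - a*s*(-92 - a/31 + a/s)/3)
1/(-77822 + C(-184, -199)) = 1/(-77822 + (-1612 + 93*(-199) + (-17 - 199)*(93 - 31*(-184)² - 199*(-184)² + 2852*(-184)*(-199)))/(93*(-17 - 199))) = 1/(-77822 + (1/93)*(-1612 - 18507 - 216*(93 - 31*33856 - 199*33856 + 104428832))/(-216)) = 1/(-77822 + (1/93)*(-1/216)*(-1612 - 18507 - 216*(93 - 1049536 - 6737344 + 104428832))) = 1/(-77822 + (1/93)*(-1/216)*(-1612 - 18507 - 216*96642045)) = 1/(-77822 + (1/93)*(-1/216)*(-1612 - 18507 - 20874681720)) = 1/(-77822 + (1/93)*(-1/216)*(-20874701839)) = 1/(-77822 + 20874701839/20088) = 1/(19311413503/20088) = 20088/19311413503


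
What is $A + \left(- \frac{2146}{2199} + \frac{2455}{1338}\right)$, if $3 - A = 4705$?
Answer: $- \frac{4610662909}{980754} \approx -4701.1$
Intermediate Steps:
$A = -4702$ ($A = 3 - 4705 = -4702$)
$A + \left(- \frac{2146}{2199} + \frac{2455}{1338}\right) = -4702 + \left(- \frac{2146}{2199} + \frac{2455}{1338}\right) = -4702 + \frac{842399}{980754} = - \frac{4610662909}{980754}$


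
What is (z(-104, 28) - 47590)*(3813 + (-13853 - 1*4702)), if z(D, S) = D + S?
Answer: 702692172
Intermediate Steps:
(z(-104, 28) - 47590)*(3813 + (-13853 - 1*4702)) = ((-104 + 28) - 47590)*(3813 + (-13853 - 1*4702)) = (-76 - 47590)*(3813 + (-13853 - 4702)) = -47666*(3813 - 18555) = -47666*(-14742) = 702692172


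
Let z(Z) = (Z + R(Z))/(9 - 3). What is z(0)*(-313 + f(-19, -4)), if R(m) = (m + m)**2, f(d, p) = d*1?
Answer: 0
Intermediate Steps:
f(d, p) = d
R(m) = 4*m**2 (R(m) = (2*m)**2 = 4*m**2)
z(Z) = Z/6 + 2*Z**2/3 (z(Z) = (Z + 4*Z**2)/(9 - 3) = (Z + 4*Z**2)/6 = (Z + 4*Z**2)*(1/6) = Z/6 + 2*Z**2/3)
z(0)*(-313 + f(-19, -4)) = ((1/6)*0*(1 + 4*0))*(-313 - 19) = ((1/6)*0*(1 + 0))*(-332) = ((1/6)*0*1)*(-332) = 0*(-332) = 0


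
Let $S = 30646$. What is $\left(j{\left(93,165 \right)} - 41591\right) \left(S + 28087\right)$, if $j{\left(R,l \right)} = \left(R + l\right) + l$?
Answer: $-2417920144$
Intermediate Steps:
$j{\left(R,l \right)} = R + 2 l$
$\left(j{\left(93,165 \right)} - 41591\right) \left(S + 28087\right) = \left(\left(93 + 2 \cdot 165\right) - 41591\right) \left(30646 + 28087\right) = \left(\left(93 + 330\right) - 41591\right) 58733 = \left(423 - 41591\right) 58733 = \left(-41168\right) 58733 = -2417920144$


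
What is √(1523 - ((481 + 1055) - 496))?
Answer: √483 ≈ 21.977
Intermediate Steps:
√(1523 - ((481 + 1055) - 496)) = √(1523 - (1536 - 496)) = √(1523 - 1*1040) = √(1523 - 1040) = √483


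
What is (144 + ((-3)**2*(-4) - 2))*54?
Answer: 5724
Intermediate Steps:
(144 + ((-3)**2*(-4) - 2))*54 = (144 + (9*(-4) - 2))*54 = (144 + (-36 - 2))*54 = (144 - 38)*54 = 106*54 = 5724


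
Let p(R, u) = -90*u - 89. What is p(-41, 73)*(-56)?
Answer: 372904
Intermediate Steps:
p(R, u) = -89 - 90*u
p(-41, 73)*(-56) = (-89 - 90*73)*(-56) = (-89 - 6570)*(-56) = -6659*(-56) = 372904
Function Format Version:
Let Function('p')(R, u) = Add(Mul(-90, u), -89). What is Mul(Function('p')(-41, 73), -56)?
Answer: 372904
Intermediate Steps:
Function('p')(R, u) = Add(-89, Mul(-90, u))
Mul(Function('p')(-41, 73), -56) = Mul(Add(-89, Mul(-90, 73)), -56) = Mul(Add(-89, -6570), -56) = Mul(-6659, -56) = 372904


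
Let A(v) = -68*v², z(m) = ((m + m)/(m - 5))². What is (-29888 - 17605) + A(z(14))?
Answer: -353398181/6561 ≈ -53863.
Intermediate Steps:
z(m) = 4*m²/(-5 + m)² (z(m) = ((2*m)/(-5 + m))² = (2*m/(-5 + m))² = 4*m²/(-5 + m)²)
(-29888 - 17605) + A(z(14)) = (-29888 - 17605) - 68*614656/(-5 + 14)⁴ = -47493 - 68*(4*196/9²)² = -47493 - 68*(4*196*(1/81))² = -47493 - 68*(784/81)² = -47493 - 68*614656/6561 = -47493 - 41796608/6561 = -353398181/6561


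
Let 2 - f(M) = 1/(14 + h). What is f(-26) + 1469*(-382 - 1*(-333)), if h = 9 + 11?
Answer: -2447287/34 ≈ -71979.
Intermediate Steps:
h = 20
f(M) = 67/34 (f(M) = 2 - 1/(14 + 20) = 2 - 1/34 = 67/34)
f(-26) + 1469*(-382 - 1*(-333)) = 67/34 + 1469*(-382 - 1*(-333)) = 67/34 + 1469*(-382 + 333) = 67/34 + 1469*(-49) = 67/34 - 71981 = -2447287/34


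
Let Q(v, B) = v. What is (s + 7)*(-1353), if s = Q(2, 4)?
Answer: -12177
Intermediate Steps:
s = 2
(s + 7)*(-1353) = (2 + 7)*(-1353) = 9*(-1353) = -12177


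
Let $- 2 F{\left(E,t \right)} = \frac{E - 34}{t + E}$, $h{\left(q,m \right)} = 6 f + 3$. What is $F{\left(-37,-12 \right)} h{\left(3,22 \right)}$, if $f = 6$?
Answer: $- \frac{2769}{98} \approx -28.255$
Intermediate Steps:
$h{\left(q,m \right)} = 39$ ($h{\left(q,m \right)} = 6 \cdot 6 + 3 = 36 + 3 = 39$)
$F{\left(E,t \right)} = - \frac{-34 + E}{2 \left(E + t\right)}$ ($F{\left(E,t \right)} = - \frac{\left(E - 34\right) \frac{1}{t + E}}{2} = - \frac{\left(-34 + E\right) \frac{1}{E + t}}{2} = - \frac{\frac{1}{E + t} \left(-34 + E\right)}{2} = - \frac{-34 + E}{2 \left(E + t\right)}$)
$F{\left(-37,-12 \right)} h{\left(3,22 \right)} = \frac{17 - - \frac{37}{2}}{-37 - 12} \cdot 39 = \frac{17 + \frac{37}{2}}{-49} \cdot 39 = \left(- \frac{1}{49}\right) \frac{71}{2} \cdot 39 = \left(- \frac{71}{98}\right) 39 = - \frac{2769}{98}$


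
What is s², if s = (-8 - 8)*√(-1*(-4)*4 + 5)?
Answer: 5376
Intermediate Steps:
s = -16*√21 (s = -16*√(4*4 + 5) = -16*√(16 + 5) = -16*√21 ≈ -73.321)
s² = (-16*√21)² = 5376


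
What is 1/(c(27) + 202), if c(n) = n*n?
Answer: 1/931 ≈ 0.0010741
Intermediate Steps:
c(n) = n²
1/(c(27) + 202) = 1/(27² + 202) = 1/(729 + 202) = 1/931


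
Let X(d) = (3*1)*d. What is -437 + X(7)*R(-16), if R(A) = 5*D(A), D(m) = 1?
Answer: -332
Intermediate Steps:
X(d) = 3*d
R(A) = 5 (R(A) = 5*1 = 5)
-437 + X(7)*R(-16) = -437 + (3*7)*5 = -437 + 21*5 = -437 + 105 = -332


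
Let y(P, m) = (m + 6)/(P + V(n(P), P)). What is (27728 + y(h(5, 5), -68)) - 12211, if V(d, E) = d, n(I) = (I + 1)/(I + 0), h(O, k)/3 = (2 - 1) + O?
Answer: 5321215/343 ≈ 15514.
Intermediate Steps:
h(O, k) = 3 + 3*O (h(O, k) = 3*((2 - 1) + O) = 3*(1 + O) = 3 + 3*O)
n(I) = (1 + I)/I
y(P, m) = (6 + m)/(P + (1 + P)/P) (y(P, m) = (m + 6)/(P + (1 + P)/P) = (6 + m)/(P + (1 + P)/P))
(27728 + y(h(5, 5), -68)) - 12211 = (27728 + (3 + 3*5)*(6 - 68)/(1 + (3 + 3*5) + (3 + 3*5)**2)) - 12211 = (27728 + (3 + 15)*(-62)/(1 + (3 + 15) + (3 + 15)**2)) - 12211 = (27728 + 18*(-62)/(1 + 18 + 18**2)) - 12211 = (27728 + 18*(-62)/(1 + 18 + 324)) - 12211 = (27728 + 18*(-62)/343) - 12211 = (27728 + 18*(1/343)*(-62)) - 12211 = (27728 - 1116/343) - 12211 = 9509588/343 - 12211 = 5321215/343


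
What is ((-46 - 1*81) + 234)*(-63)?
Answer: -6741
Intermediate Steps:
((-46 - 1*81) + 234)*(-63) = ((-46 - 81) + 234)*(-63) = (-127 + 234)*(-63) = 107*(-63) = -6741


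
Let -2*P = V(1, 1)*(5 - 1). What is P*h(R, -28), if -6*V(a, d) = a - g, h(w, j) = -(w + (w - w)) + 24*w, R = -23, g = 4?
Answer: 529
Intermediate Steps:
h(w, j) = 23*w (h(w, j) = -(w + 0) + 24*w = -w + 24*w = 23*w)
V(a, d) = ⅔ - a/6 (V(a, d) = -(a - 1*4)/6 = -(a - 4)/6 = -(-4 + a)/6 = ⅔ - a/6)
P = -1 (P = -(⅔ - ⅙*1)*(5 - 1)/2 = -(⅔ - ⅙)*4/2 = -4/4 = -½*2 = -1)
P*h(R, -28) = -23*(-23) = -1*(-529) = 529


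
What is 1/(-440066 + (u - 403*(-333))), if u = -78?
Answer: -1/305945 ≈ -3.2686e-6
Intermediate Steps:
1/(-440066 + (u - 403*(-333))) = 1/(-440066 + (-78 - 403*(-333))) = 1/(-440066 + (-78 + 134199)) = 1/(-440066 + 134121) = 1/(-305945) = -1/305945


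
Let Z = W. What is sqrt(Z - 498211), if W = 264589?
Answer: 3*I*sqrt(25958) ≈ 483.34*I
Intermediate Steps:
Z = 264589
sqrt(Z - 498211) = sqrt(264589 - 498211) = sqrt(-233622) = 3*I*sqrt(25958)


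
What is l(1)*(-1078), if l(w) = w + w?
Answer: -2156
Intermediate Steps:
l(w) = 2*w
l(1)*(-1078) = (2*1)*(-1078) = 2*(-1078) = -2156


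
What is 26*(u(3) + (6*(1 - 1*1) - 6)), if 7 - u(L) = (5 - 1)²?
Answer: -390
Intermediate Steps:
u(L) = -9 (u(L) = 7 - (5 - 1)² = 7 - 1*4² = 7 - 1*16 = 7 - 16 = -9)
26*(u(3) + (6*(1 - 1*1) - 6)) = 26*(-9 + (6*(1 - 1*1) - 6)) = 26*(-9 + (6*(1 - 1) - 6)) = 26*(-9 + (6*0 - 6)) = 26*(-9 + (0 - 6)) = 26*(-9 - 6) = 26*(-15) = -390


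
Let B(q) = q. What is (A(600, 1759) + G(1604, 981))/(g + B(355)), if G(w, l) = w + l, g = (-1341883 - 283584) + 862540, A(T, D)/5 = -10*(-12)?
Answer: -3185/762572 ≈ -0.0041767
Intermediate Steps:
A(T, D) = 600 (A(T, D) = 5*(-10*(-12)) = 5*120 = 600)
g = -762927 (g = -1625467 + 862540 = -762927)
G(w, l) = l + w
(A(600, 1759) + G(1604, 981))/(g + B(355)) = (600 + (981 + 1604))/(-762927 + 355) = (600 + 2585)/(-762572) = 3185*(-1/762572) = -3185/762572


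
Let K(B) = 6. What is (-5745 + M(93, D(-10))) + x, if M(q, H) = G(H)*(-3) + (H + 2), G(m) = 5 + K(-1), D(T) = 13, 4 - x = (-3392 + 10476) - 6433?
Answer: -6410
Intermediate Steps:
x = -647 (x = 4 - ((-3392 + 10476) - 6433) = 4 - (7084 - 6433) = 4 - 1*651 = 4 - 651 = -647)
G(m) = 11 (G(m) = 5 + 6 = 11)
M(q, H) = -31 + H (M(q, H) = 11*(-3) + (H + 2) = -33 + (2 + H) = -31 + H)
(-5745 + M(93, D(-10))) + x = (-5745 + (-31 + 13)) - 647 = (-5745 - 18) - 647 = -5763 - 647 = -6410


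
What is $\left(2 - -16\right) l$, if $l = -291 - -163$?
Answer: $-2304$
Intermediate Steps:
$l = -128$ ($l = -291 + 163 = -128$)
$\left(2 - -16\right) l = \left(2 - -16\right) \left(-128\right) = \left(2 + 16\right) \left(-128\right) = 18 \left(-128\right) = -2304$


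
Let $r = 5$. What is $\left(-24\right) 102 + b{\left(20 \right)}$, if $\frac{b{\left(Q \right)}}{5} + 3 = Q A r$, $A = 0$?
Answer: $-2463$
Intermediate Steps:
$b{\left(Q \right)} = -15$ ($b{\left(Q \right)} = -15 + 5 Q 0 \cdot 5 = -15 + 5 \cdot 0 \cdot 5 = -15 + 5 \cdot 0 = -15 + 0 = -15$)
$\left(-24\right) 102 + b{\left(20 \right)} = \left(-24\right) 102 - 15 = -2448 - 15 = -2463$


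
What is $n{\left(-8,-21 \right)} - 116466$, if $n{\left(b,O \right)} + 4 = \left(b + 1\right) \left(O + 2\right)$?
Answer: $-116337$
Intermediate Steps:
$n{\left(b,O \right)} = -4 + \left(1 + b\right) \left(2 + O\right)$ ($n{\left(b,O \right)} = -4 + \left(b + 1\right) \left(O + 2\right) = -4 + \left(1 + b\right) \left(2 + O\right)$)
$n{\left(-8,-21 \right)} - 116466 = \left(-2 - 21 + 2 \left(-8\right) - -168\right) - 116466 = \left(-2 - 21 - 16 + 168\right) - 116466 = 129 - 116466 = -116337$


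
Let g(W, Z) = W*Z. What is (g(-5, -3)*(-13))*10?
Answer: -1950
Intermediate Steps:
(g(-5, -3)*(-13))*10 = (-5*(-3)*(-13))*10 = (15*(-13))*10 = -195*10 = -1950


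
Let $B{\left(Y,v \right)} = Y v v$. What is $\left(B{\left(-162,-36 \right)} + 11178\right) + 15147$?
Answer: $-183627$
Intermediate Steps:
$B{\left(Y,v \right)} = Y v^{2}$
$\left(B{\left(-162,-36 \right)} + 11178\right) + 15147 = \left(- 162 \left(-36\right)^{2} + 11178\right) + 15147 = \left(\left(-162\right) 1296 + 11178\right) + 15147 = \left(-209952 + 11178\right) + 15147 = -198774 + 15147 = -183627$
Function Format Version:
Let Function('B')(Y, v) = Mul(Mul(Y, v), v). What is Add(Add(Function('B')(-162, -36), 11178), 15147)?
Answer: -183627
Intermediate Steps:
Function('B')(Y, v) = Mul(Y, Pow(v, 2))
Add(Add(Function('B')(-162, -36), 11178), 15147) = Add(Add(Mul(-162, Pow(-36, 2)), 11178), 15147) = Add(Add(Mul(-162, 1296), 11178), 15147) = Add(Add(-209952, 11178), 15147) = Add(-198774, 15147) = -183627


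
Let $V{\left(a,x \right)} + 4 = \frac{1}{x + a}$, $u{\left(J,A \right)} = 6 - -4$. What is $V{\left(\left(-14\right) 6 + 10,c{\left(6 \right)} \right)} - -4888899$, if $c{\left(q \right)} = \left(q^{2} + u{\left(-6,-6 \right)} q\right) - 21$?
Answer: $4888896$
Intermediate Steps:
$u{\left(J,A \right)} = 10$ ($u{\left(J,A \right)} = 6 + 4 = 10$)
$c{\left(q \right)} = -21 + q^{2} + 10 q$ ($c{\left(q \right)} = \left(q^{2} + 10 q\right) - 21 = -21 + q^{2} + 10 q$)
$V{\left(a,x \right)} = -4 + \frac{1}{a + x}$ ($V{\left(a,x \right)} = -4 + \frac{1}{x + a} = -4 + \frac{1}{a + x}$)
$V{\left(\left(-14\right) 6 + 10,c{\left(6 \right)} \right)} - -4888899 = \frac{1 - 4 \left(\left(-14\right) 6 + 10\right) - 4 \left(-21 + 6^{2} + 10 \cdot 6\right)}{\left(\left(-14\right) 6 + 10\right) + \left(-21 + 6^{2} + 10 \cdot 6\right)} - -4888899 = \frac{1 - 4 \left(-84 + 10\right) - 4 \left(-21 + 36 + 60\right)}{\left(-84 + 10\right) + \left(-21 + 36 + 60\right)} + 4888899 = \frac{1 - -296 - 300}{-74 + 75} + 4888899 = \frac{1 + 296 - 300}{1} + 4888899 = 1 \left(-3\right) + 4888899 = -3 + 4888899 = 4888896$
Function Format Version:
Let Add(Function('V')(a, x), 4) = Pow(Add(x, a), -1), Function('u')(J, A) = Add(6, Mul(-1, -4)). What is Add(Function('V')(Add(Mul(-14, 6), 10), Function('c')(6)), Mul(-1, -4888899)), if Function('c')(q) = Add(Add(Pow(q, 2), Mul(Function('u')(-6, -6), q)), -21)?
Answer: 4888896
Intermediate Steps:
Function('u')(J, A) = 10 (Function('u')(J, A) = Add(6, 4) = 10)
Function('c')(q) = Add(-21, Pow(q, 2), Mul(10, q)) (Function('c')(q) = Add(Add(Pow(q, 2), Mul(10, q)), -21) = Add(-21, Pow(q, 2), Mul(10, q)))
Function('V')(a, x) = Add(-4, Pow(Add(a, x), -1)) (Function('V')(a, x) = Add(-4, Pow(Add(x, a), -1)) = Add(-4, Pow(Add(a, x), -1)))
Add(Function('V')(Add(Mul(-14, 6), 10), Function('c')(6)), Mul(-1, -4888899)) = Add(Mul(Pow(Add(Add(Mul(-14, 6), 10), Add(-21, Pow(6, 2), Mul(10, 6))), -1), Add(1, Mul(-4, Add(Mul(-14, 6), 10)), Mul(-4, Add(-21, Pow(6, 2), Mul(10, 6))))), Mul(-1, -4888899)) = Add(Mul(Pow(Add(Add(-84, 10), Add(-21, 36, 60)), -1), Add(1, Mul(-4, Add(-84, 10)), Mul(-4, Add(-21, 36, 60)))), 4888899) = Add(Mul(Pow(Add(-74, 75), -1), Add(1, Mul(-4, -74), Mul(-4, 75))), 4888899) = Add(Mul(Pow(1, -1), Add(1, 296, -300)), 4888899) = Add(Mul(1, -3), 4888899) = Add(-3, 4888899) = 4888896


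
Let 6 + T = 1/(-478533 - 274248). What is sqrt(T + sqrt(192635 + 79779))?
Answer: sqrt(-3400076156547 + 566679233961*sqrt(272414))/752781 ≈ 22.714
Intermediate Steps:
T = -4516687/752781 (T = -6 + 1/(-478533 - 274248) = -6 + 1/(-752781) = -6 - 1/752781 = -4516687/752781 ≈ -6.0000)
sqrt(T + sqrt(192635 + 79779)) = sqrt(-4516687/752781 + sqrt(192635 + 79779)) = sqrt(-4516687/752781 + sqrt(272414))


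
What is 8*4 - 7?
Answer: 25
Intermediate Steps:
8*4 - 7 = 32 - 7 = 25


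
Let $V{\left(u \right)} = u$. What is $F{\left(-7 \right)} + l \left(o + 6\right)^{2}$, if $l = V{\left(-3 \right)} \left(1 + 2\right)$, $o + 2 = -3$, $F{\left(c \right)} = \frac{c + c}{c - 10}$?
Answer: $- \frac{139}{17} \approx -8.1765$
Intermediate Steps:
$F{\left(c \right)} = \frac{2 c}{-10 + c}$
$o = -5$ ($o = -2 - 3 = -5$)
$l = -9$ ($l = - 3 \left(1 + 2\right) = \left(-3\right) 3 = -9$)
$F{\left(-7 \right)} + l \left(o + 6\right)^{2} = 2 \left(-7\right) \frac{1}{-10 - 7} - 9 \left(-5 + 6\right)^{2} = 2 \left(-7\right) \frac{1}{-17} - 9 \cdot 1^{2} = 2 \left(-7\right) \left(- \frac{1}{17}\right) - 9 = \frac{14}{17} - 9 = - \frac{139}{17}$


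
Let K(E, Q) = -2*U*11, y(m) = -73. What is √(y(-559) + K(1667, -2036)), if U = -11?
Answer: 13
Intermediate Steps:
K(E, Q) = 242 (K(E, Q) = -2*(-11)*11 = 22*11 = 242)
√(y(-559) + K(1667, -2036)) = √(-73 + 242) = √169 = 13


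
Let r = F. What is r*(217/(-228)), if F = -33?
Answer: 2387/76 ≈ 31.408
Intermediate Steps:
r = -33
r*(217/(-228)) = -7161/(-228) = -7161*(-1)/228 = -33*(-217/228) = 2387/76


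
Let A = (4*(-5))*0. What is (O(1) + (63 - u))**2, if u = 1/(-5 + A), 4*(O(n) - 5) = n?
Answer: 1874161/400 ≈ 4685.4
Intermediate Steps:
A = 0 (A = -20*0 = 0)
O(n) = 5 + n/4
u = -1/5 (u = 1/(-5 + 0) = 1/(-5) = -1/5 ≈ -0.20000)
(O(1) + (63 - u))**2 = ((5 + (1/4)*1) + (63 - 1*(-1/5)))**2 = ((5 + 1/4) + (63 + 1/5))**2 = (21/4 + 316/5)**2 = (1369/20)**2 = 1874161/400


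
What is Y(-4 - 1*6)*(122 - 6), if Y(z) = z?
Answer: -1160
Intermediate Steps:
Y(-4 - 1*6)*(122 - 6) = (-4 - 1*6)*(122 - 6) = (-4 - 6)*116 = -10*116 = -1160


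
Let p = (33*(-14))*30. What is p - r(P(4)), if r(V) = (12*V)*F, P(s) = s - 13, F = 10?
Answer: -12780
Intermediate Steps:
P(s) = -13 + s
p = -13860 (p = -462*30 = -13860)
r(V) = 120*V (r(V) = (12*V)*10 = 120*V)
p - r(P(4)) = -13860 - 120*(-13 + 4) = -13860 - 120*(-9) = -13860 - 1*(-1080) = -13860 + 1080 = -12780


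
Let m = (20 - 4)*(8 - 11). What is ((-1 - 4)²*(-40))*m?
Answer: 48000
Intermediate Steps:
m = -48 (m = 16*(-3) = -48)
((-1 - 4)²*(-40))*m = ((-1 - 4)²*(-40))*(-48) = ((-5)²*(-40))*(-48) = (25*(-40))*(-48) = -1000*(-48) = 48000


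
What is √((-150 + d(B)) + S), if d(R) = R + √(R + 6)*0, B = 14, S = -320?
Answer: 2*I*√114 ≈ 21.354*I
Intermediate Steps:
d(R) = R (d(R) = R + √(6 + R)*0 = R + 0 = R)
√((-150 + d(B)) + S) = √((-150 + 14) - 320) = √(-136 - 320) = √(-456) = 2*I*√114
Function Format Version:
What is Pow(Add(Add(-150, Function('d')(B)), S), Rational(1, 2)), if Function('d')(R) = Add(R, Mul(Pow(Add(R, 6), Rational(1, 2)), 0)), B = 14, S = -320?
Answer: Mul(2, I, Pow(114, Rational(1, 2))) ≈ Mul(21.354, I)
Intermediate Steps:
Function('d')(R) = R (Function('d')(R) = Add(R, Mul(Pow(Add(6, R), Rational(1, 2)), 0)) = Add(R, 0) = R)
Pow(Add(Add(-150, Function('d')(B)), S), Rational(1, 2)) = Pow(Add(Add(-150, 14), -320), Rational(1, 2)) = Pow(Add(-136, -320), Rational(1, 2)) = Pow(-456, Rational(1, 2)) = Mul(2, I, Pow(114, Rational(1, 2)))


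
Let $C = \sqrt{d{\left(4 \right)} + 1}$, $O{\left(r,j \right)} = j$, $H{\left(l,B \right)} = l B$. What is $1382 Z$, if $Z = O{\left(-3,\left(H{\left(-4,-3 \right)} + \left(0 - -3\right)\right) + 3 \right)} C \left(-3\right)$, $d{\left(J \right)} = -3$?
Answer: $- 74628 i \sqrt{2} \approx - 1.0554 \cdot 10^{5} i$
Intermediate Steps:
$H{\left(l,B \right)} = B l$
$C = i \sqrt{2}$ ($C = \sqrt{-3 + 1} = \sqrt{-2} = i \sqrt{2} \approx 1.4142 i$)
$Z = - 54 i \sqrt{2}$ ($Z = \left(\left(\left(-3\right) \left(-4\right) + \left(0 - -3\right)\right) + 3\right) i \sqrt{2} \left(-3\right) = \left(\left(12 + \left(0 + 3\right)\right) + 3\right) i \sqrt{2} \left(-3\right) = \left(\left(12 + 3\right) + 3\right) i \sqrt{2} \left(-3\right) = \left(15 + 3\right) i \sqrt{2} \left(-3\right) = 18 i \sqrt{2} \left(-3\right) = - 54 i \sqrt{2} \approx - 76.368 i$)
$1382 Z = 1382 \left(- 54 i \sqrt{2}\right) = - 74628 i \sqrt{2}$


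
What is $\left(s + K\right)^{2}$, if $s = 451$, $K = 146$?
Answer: $356409$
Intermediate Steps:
$\left(s + K\right)^{2} = \left(451 + 146\right)^{2} = 597^{2} = 356409$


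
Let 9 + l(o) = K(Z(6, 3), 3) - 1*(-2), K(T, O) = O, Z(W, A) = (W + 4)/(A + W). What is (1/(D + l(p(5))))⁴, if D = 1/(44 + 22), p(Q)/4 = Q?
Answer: 18974736/4784350561 ≈ 0.0039660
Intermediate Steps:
Z(W, A) = (4 + W)/(A + W)
p(Q) = 4*Q
l(o) = -4 (l(o) = -9 + (3 - 1*(-2)) = -9 + (3 + 2) = -9 + 5 = -4)
D = 1/66 ≈ 0.015152
(1/(D + l(p(5))))⁴ = (1/(1/66 - 4))⁴ = (1/(-263/66))⁴ = (-66/263)⁴ = 18974736/4784350561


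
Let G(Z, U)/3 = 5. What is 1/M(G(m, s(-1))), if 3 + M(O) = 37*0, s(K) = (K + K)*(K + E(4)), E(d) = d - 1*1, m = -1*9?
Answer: -⅓ ≈ -0.33333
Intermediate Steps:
m = -9
E(d) = -1 + d (E(d) = d - 1 = -1 + d)
s(K) = 2*K*(3 + K) (s(K) = (K + K)*(K + (-1 + 4)) = (2*K)*(K + 3) = (2*K)*(3 + K) = 2*K*(3 + K))
G(Z, U) = 15 (G(Z, U) = 3*5 = 15)
M(O) = -3 (M(O) = -3 + 37*0 = -3 + 0 = -3)
1/M(G(m, s(-1))) = 1/(-3) = -⅓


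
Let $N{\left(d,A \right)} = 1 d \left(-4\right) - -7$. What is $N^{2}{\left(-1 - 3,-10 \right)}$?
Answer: $529$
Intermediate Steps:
$N{\left(d,A \right)} = 7 - 4 d$ ($N{\left(d,A \right)} = d \left(-4\right) + 7 = - 4 d + 7 = 7 - 4 d$)
$N^{2}{\left(-1 - 3,-10 \right)} = \left(7 - 4 \left(-1 - 3\right)\right)^{2} = \left(7 - -16\right)^{2} = \left(7 + 16\right)^{2} = 23^{2} = 529$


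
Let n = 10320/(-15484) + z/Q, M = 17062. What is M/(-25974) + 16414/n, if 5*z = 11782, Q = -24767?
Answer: -51094375004694106/2370792577257 ≈ -21552.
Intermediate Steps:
z = 11782/5 (z = (⅕)*11782 = 11782/5 ≈ 2356.4)
n = -365102422/479365285 (n = 10320/(-15484) + (11782/5)/(-24767) = 10320*(-1/15484) + (11782/5)*(-1/24767) = -2580/3871 - 11782/123835 = -365102422/479365285 ≈ -0.76164)
M/(-25974) + 16414/n = 17062/(-25974) + 16414/(-365102422/479365285) = 17062*(-1/25974) + 16414*(-479365285/365102422) = -8531/12987 - 3934150893995/182551211 = -51094375004694106/2370792577257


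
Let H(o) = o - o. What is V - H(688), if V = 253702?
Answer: 253702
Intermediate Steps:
H(o) = 0
V - H(688) = 253702 - 1*0 = 253702 + 0 = 253702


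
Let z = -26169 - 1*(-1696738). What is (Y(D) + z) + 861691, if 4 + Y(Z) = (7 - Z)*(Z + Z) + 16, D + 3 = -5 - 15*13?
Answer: 2447012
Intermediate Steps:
z = 1670569 (z = -26169 + 1696738 = 1670569)
D = -203 (D = -3 + (-5 - 15*13) = -3 + (-5 - 195) = -3 - 200 = -203)
Y(Z) = 12 + 2*Z*(7 - Z) (Y(Z) = -4 + ((7 - Z)*(Z + Z) + 16) = -4 + ((7 - Z)*(2*Z) + 16) = -4 + (2*Z*(7 - Z) + 16) = -4 + (16 + 2*Z*(7 - Z)) = 12 + 2*Z*(7 - Z))
(Y(D) + z) + 861691 = ((12 - 2*(-203)² + 14*(-203)) + 1670569) + 861691 = ((12 - 2*41209 - 2842) + 1670569) + 861691 = ((12 - 82418 - 2842) + 1670569) + 861691 = (-85248 + 1670569) + 861691 = 1585321 + 861691 = 2447012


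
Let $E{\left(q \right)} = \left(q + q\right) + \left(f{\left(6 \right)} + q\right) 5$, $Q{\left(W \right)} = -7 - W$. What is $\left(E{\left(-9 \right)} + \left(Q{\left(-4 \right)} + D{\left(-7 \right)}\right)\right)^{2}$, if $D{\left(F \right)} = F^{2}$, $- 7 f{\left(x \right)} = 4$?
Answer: $\frac{19321}{49} \approx 394.31$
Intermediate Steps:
$f{\left(x \right)} = - \frac{4}{7}$ ($f{\left(x \right)} = \left(- \frac{1}{7}\right) 4 = - \frac{4}{7}$)
$E{\left(q \right)} = - \frac{20}{7} + 7 q$ ($E{\left(q \right)} = \left(q + q\right) + \left(- \frac{4}{7} + q\right) 5 = 2 q + \left(- \frac{20}{7} + 5 q\right) = - \frac{20}{7} + 7 q$)
$\left(E{\left(-9 \right)} + \left(Q{\left(-4 \right)} + D{\left(-7 \right)}\right)\right)^{2} = \left(\left(- \frac{20}{7} + 7 \left(-9\right)\right) + \left(\left(-7 - -4\right) + \left(-7\right)^{2}\right)\right)^{2} = \left(\left(- \frac{20}{7} - 63\right) + \left(\left(-7 + 4\right) + 49\right)\right)^{2} = \left(- \frac{461}{7} + \left(-3 + 49\right)\right)^{2} = \left(- \frac{461}{7} + 46\right)^{2} = \left(- \frac{139}{7}\right)^{2} = \frac{19321}{49}$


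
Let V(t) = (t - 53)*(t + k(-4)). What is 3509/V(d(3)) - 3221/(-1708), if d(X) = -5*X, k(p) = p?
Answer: 1269363/275842 ≈ 4.6018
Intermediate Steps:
V(t) = (-53 + t)*(-4 + t) (V(t) = (t - 53)*(t - 4) = (-53 + t)*(-4 + t))
3509/V(d(3)) - 3221/(-1708) = 3509/(212 + (-5*3)**2 - (-285)*3) - 3221/(-1708) = 3509/(212 + (-15)**2 - 57*(-15)) - 3221*(-1/1708) = 3509/(212 + 225 + 855) + 3221/1708 = 3509/1292 + 3221/1708 = 1269363/275842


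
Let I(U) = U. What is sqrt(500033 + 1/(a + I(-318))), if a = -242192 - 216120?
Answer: sqrt(105177679718279070)/458630 ≈ 707.13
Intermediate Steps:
a = -458312
sqrt(500033 + 1/(a + I(-318))) = sqrt(500033 + 1/(-458312 - 318)) = sqrt(500033 + 1/(-458630)) = sqrt(500033 - 1/458630) = sqrt(229330134789/458630) = sqrt(105177679718279070)/458630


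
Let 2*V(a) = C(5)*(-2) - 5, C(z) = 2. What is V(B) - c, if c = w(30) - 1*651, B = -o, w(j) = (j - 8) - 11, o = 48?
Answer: 1271/2 ≈ 635.50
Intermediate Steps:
w(j) = -19 + j (w(j) = (-8 + j) - 11 = -19 + j)
B = -48 (B = -1*48 = -48)
V(a) = -9/2 (V(a) = (2*(-2) - 5)/2 = (-4 - 5)/2 = (1/2)*(-9) = -9/2)
c = -640 (c = (-19 + 30) - 1*651 = 11 - 651 = -640)
V(B) - c = -9/2 - 1*(-640) = -9/2 + 640 = 1271/2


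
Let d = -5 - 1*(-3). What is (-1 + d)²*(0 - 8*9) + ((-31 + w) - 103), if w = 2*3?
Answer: -776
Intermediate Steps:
d = -2 (d = -5 + 3 = -2)
w = 6
(-1 + d)²*(0 - 8*9) + ((-31 + w) - 103) = (-1 - 2)²*(0 - 8*9) + ((-31 + 6) - 103) = (-3)²*(0 - 72) + (-25 - 103) = 9*(-72) - 128 = -648 - 128 = -776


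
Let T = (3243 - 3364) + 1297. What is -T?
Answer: -1176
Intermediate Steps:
T = 1176 (T = -121 + 1297 = 1176)
-T = -1*1176 = -1176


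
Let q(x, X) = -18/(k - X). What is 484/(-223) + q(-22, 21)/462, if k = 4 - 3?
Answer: -744691/343420 ≈ -2.1685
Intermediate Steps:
k = 1
q(x, X) = -18/(1 - X)
484/(-223) + q(-22, 21)/462 = 484/(-223) + (18/(-1 + 21))/462 = 484*(-1/223) + (18/20)*(1/462) = -484/223 + (18*(1/20))*(1/462) = -484/223 + (9/10)*(1/462) = -484/223 + 3/1540 = -744691/343420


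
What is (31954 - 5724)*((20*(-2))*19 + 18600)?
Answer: 467943200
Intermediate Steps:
(31954 - 5724)*((20*(-2))*19 + 18600) = 26230*(-40*19 + 18600) = 26230*(-760 + 18600) = 26230*17840 = 467943200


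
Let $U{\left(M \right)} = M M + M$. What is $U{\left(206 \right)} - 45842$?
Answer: $-3200$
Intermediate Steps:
$U{\left(M \right)} = M + M^{2}$ ($U{\left(M \right)} = M^{2} + M = M + M^{2}$)
$U{\left(206 \right)} - 45842 = 206 \left(1 + 206\right) - 45842 = 206 \cdot 207 - 45842 = 42642 - 45842 = -3200$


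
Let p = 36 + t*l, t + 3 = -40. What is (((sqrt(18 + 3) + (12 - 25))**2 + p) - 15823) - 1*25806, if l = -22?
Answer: -40647 + (13 - sqrt(21))**2 ≈ -40576.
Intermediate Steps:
t = -43 (t = -3 - 40 = -43)
p = 982 (p = 36 - 43*(-22) = 36 + 946 = 982)
(((sqrt(18 + 3) + (12 - 25))**2 + p) - 15823) - 1*25806 = (((sqrt(18 + 3) + (12 - 25))**2 + 982) - 15823) - 1*25806 = (((sqrt(21) - 13)**2 + 982) - 15823) - 25806 = (((-13 + sqrt(21))**2 + 982) - 15823) - 25806 = ((982 + (-13 + sqrt(21))**2) - 15823) - 25806 = (-14841 + (-13 + sqrt(21))**2) - 25806 = -40647 + (-13 + sqrt(21))**2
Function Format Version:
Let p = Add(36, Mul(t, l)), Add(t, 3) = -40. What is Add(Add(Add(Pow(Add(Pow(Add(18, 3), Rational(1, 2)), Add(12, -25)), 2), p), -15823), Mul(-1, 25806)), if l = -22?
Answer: Add(-40647, Pow(Add(13, Mul(-1, Pow(21, Rational(1, 2)))), 2)) ≈ -40576.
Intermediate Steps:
t = -43 (t = Add(-3, -40) = -43)
p = 982 (p = Add(36, Mul(-43, -22)) = Add(36, 946) = 982)
Add(Add(Add(Pow(Add(Pow(Add(18, 3), Rational(1, 2)), Add(12, -25)), 2), p), -15823), Mul(-1, 25806)) = Add(Add(Add(Pow(Add(Pow(Add(18, 3), Rational(1, 2)), Add(12, -25)), 2), 982), -15823), Mul(-1, 25806)) = Add(Add(Add(Pow(Add(Pow(21, Rational(1, 2)), -13), 2), 982), -15823), -25806) = Add(Add(Add(Pow(Add(-13, Pow(21, Rational(1, 2))), 2), 982), -15823), -25806) = Add(Add(Add(982, Pow(Add(-13, Pow(21, Rational(1, 2))), 2)), -15823), -25806) = Add(Add(-14841, Pow(Add(-13, Pow(21, Rational(1, 2))), 2)), -25806) = Add(-40647, Pow(Add(-13, Pow(21, Rational(1, 2))), 2))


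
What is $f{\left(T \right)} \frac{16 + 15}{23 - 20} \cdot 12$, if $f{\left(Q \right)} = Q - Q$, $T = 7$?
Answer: $0$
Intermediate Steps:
$f{\left(Q \right)} = 0$
$f{\left(T \right)} \frac{16 + 15}{23 - 20} \cdot 12 = 0 \frac{16 + 15}{23 - 20} \cdot 12 = 0 \cdot \frac{31}{3} \cdot 12 = 0 \cdot 12 = 0$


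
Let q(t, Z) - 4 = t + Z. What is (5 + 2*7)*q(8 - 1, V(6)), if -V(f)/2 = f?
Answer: -19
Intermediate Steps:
V(f) = -2*f
q(t, Z) = 4 + Z + t (q(t, Z) = 4 + (t + Z) = 4 + (Z + t) = 4 + Z + t)
(5 + 2*7)*q(8 - 1, V(6)) = (5 + 2*7)*(4 - 2*6 + (8 - 1)) = (5 + 14)*(4 - 12 + 7) = 19*(-1) = -19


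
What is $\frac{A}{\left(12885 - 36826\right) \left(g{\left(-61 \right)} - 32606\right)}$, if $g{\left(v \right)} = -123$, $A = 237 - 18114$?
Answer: $- \frac{17877}{783564989} \approx -2.2815 \cdot 10^{-5}$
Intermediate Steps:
$A = -17877$
$\frac{A}{\left(12885 - 36826\right) \left(g{\left(-61 \right)} - 32606\right)} = - \frac{17877}{\left(12885 - 36826\right) \left(-123 - 32606\right)} = - \frac{17877}{\left(-23941\right) \left(-32729\right)} = - \frac{17877}{783564989}$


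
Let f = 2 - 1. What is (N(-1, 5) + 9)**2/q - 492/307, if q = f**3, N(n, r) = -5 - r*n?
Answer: 24375/307 ≈ 79.397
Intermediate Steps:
f = 1
N(n, r) = -5 - n*r
q = 1 (q = 1**3 = 1)
(N(-1, 5) + 9)**2/q - 492/307 = ((-5 - 1*(-1)*5) + 9)**2/1 - 492/307 = ((-5 + 5) + 9)**2*1 - 492*1/307 = (0 + 9)**2*1 - 492/307 = 9**2*1 - 492/307 = 81*1 - 492/307 = 81 - 492/307 = 24375/307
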